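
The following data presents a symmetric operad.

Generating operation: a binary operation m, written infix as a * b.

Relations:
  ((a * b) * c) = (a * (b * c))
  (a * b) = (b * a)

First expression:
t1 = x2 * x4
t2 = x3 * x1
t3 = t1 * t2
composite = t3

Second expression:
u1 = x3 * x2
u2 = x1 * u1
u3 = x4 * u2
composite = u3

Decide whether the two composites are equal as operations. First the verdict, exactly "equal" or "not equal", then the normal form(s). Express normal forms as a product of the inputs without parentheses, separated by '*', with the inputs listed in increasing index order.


Normal form of the first expression: x1 * x2 * x3 * x4
Normal form of the second expression: x1 * x2 * x3 * x4
Both agree, so they are equal.

equal — both sides give x1 * x2 * x3 * x4


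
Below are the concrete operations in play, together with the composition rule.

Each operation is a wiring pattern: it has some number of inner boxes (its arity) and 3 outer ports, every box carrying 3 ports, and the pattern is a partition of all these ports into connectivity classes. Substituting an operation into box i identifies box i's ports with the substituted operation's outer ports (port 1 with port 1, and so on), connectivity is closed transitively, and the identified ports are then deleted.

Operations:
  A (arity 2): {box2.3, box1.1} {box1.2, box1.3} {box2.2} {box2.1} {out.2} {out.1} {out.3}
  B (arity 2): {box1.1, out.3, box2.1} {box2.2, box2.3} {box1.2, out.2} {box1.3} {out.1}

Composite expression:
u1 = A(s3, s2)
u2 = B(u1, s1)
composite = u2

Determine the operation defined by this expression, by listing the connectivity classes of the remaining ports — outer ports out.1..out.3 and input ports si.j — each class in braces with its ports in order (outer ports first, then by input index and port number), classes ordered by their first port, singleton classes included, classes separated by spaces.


{out.1} {out.2} {out.3, s1.1} {s1.2, s1.3} {s2.1} {s2.2} {s2.3, s3.1} {s3.2, s3.3}

After gluing at B, chains via deleted ports link the s-ports.
composing A on (s3, s2), with out.j its own outer ports: {out.1} {out.2} {out.3} {s2.1} {s2.2} {s2.3, s3.1} {s3.2, s3.3}
composing B on (s3, s2, s1), with out.j its own outer ports: {out.1} {out.2} {out.3, s1.1} {s1.2, s1.3} {s2.1} {s2.2} {s2.3, s3.1} {s3.2, s3.3}


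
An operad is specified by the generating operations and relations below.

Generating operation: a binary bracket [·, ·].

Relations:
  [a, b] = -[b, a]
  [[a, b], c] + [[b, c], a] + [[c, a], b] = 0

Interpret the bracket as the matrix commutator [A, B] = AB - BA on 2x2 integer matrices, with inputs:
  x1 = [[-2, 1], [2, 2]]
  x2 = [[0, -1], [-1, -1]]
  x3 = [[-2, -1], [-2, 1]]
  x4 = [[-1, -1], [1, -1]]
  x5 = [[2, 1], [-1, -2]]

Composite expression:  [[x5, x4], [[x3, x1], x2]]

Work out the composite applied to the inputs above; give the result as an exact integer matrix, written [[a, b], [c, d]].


[[-28, 168], [-168, 28]]

[x5, x4] = [[0, -4], [-4, 0]]
[x3, x1] = [[0, -7], [14, 0]]
[[x3, x1], x2] = [[21, 7], [14, -21]]
[[x5, x4], [[x3, x1], x2]] = [[-28, 168], [-168, 28]]


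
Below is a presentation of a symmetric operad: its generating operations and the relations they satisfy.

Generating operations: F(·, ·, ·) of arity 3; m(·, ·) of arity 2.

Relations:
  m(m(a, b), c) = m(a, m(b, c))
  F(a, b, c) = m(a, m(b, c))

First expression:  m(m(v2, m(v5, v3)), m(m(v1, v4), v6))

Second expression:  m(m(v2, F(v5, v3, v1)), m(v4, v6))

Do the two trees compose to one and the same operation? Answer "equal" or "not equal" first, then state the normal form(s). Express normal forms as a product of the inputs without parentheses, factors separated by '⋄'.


The first composite normalizes to v2 ⋄ v5 ⋄ v3 ⋄ v1 ⋄ v4 ⋄ v6
The second composite normalizes to v2 ⋄ v5 ⋄ v3 ⋄ v1 ⋄ v4 ⋄ v6
One common form — equal.

equal: each reduces to v2 ⋄ v5 ⋄ v3 ⋄ v1 ⋄ v4 ⋄ v6


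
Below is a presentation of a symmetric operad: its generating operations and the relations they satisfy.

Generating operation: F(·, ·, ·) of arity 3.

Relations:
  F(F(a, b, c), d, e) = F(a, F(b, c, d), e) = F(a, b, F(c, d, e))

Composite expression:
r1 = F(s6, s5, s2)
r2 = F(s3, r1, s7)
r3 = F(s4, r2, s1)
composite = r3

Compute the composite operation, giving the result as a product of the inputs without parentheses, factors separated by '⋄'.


The F-tree's shape is irrelevant; the s-reading-order decides.
F(s6, s5, s2) spells out as s6 ⋄ s5 ⋄ s2
F(s3, F(s6, s5, s2), s7) spells out as s3 ⋄ s6 ⋄ s5 ⋄ s2 ⋄ s7
F(s4, F(s3, F(s6, s5, s2), s7), s1) spells out as s4 ⋄ s3 ⋄ s6 ⋄ s5 ⋄ s2 ⋄ s7 ⋄ s1

s4 ⋄ s3 ⋄ s6 ⋄ s5 ⋄ s2 ⋄ s7 ⋄ s1


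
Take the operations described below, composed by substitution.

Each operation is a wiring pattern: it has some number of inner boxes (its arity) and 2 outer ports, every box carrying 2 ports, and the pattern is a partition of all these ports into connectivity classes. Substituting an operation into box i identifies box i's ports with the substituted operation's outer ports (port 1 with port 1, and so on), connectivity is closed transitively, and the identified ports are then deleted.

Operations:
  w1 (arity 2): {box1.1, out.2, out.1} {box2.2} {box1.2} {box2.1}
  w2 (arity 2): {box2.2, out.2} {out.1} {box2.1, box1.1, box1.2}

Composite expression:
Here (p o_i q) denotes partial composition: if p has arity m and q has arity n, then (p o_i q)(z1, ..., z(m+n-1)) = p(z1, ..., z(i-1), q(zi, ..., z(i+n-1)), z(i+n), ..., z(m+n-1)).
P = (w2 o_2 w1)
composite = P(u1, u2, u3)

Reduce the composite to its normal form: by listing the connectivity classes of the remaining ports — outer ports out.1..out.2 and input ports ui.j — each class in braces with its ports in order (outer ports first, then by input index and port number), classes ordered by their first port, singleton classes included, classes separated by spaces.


Reachability decides: close wires over w2-identified ports.
after w1, the pattern on (u2, u3) reads {out.1, out.2, u2.1} {u2.2} {u3.1} {u3.2} (out.j = its outer ports)
after w2, the pattern on (u1, u2, u3) reads {out.1} {out.2, u1.1, u1.2, u2.1} {u2.2} {u3.1} {u3.2} (out.j = its outer ports)

{out.1} {out.2, u1.1, u1.2, u2.1} {u2.2} {u3.1} {u3.2}


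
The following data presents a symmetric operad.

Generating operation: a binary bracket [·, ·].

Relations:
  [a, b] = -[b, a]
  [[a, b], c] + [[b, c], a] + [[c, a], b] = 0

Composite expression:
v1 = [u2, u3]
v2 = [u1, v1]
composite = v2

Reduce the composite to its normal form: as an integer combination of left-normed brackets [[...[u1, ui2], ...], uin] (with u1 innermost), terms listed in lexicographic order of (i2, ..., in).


[[u1, u2], u3] - [[u1, u3], u2]

A multilinear Lie element is pinned by u1-initial words (u1 innermost).
Composite bracket: [u1, [u2, u3]]
Expanding via [a, b] = ab - ba: 4 signed words (2^2 = 4).
The u1-initial words carry the normal form:
  the word u1u2u3 carries sign +1 and contributes +[[u1, u2], u3]
  the word u1u3u2 carries sign -1 and contributes -[[u1, u3], u2]


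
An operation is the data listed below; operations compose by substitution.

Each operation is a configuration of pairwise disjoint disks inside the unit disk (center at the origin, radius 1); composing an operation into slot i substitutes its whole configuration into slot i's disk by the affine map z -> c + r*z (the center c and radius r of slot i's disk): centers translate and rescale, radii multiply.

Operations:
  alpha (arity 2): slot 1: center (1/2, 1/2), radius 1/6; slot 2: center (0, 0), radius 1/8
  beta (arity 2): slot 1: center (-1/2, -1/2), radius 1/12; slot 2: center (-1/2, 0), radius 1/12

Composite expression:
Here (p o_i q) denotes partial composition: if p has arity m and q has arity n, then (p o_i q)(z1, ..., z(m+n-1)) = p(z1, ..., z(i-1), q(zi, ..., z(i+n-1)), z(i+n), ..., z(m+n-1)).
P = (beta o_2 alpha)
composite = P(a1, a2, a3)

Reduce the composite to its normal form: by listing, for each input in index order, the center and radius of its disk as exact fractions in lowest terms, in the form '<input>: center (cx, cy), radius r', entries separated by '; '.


a1: center (-1/2, -1/2), radius 1/12; a2: center (-11/24, 1/24), radius 1/72; a3: center (-1/2, 0), radius 1/96

Nesting under beta composes maps z -> c + r*z down each a-path.
a1: after 1 affine step, its disk has center (-1/2, -1/2), radius 1/12
a2: after 2 affine steps, its disk has center (-11/24, 1/24), radius 1/72
a3: after 2 affine steps, its disk has center (-1/2, 0), radius 1/96


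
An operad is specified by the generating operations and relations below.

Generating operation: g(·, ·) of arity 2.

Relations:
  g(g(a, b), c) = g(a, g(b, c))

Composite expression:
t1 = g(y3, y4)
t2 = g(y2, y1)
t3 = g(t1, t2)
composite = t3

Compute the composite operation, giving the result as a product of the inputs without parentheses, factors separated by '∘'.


y3 ∘ y4 ∘ y2 ∘ y1

Every regrouping of g is equal, so read the y-inputs in written order.
g(y3, y4) collapses to y3 ∘ y4
g(y2, y1) collapses to y2 ∘ y1
g(g(y3, y4), g(y2, y1)) collapses to y3 ∘ y4 ∘ y2 ∘ y1


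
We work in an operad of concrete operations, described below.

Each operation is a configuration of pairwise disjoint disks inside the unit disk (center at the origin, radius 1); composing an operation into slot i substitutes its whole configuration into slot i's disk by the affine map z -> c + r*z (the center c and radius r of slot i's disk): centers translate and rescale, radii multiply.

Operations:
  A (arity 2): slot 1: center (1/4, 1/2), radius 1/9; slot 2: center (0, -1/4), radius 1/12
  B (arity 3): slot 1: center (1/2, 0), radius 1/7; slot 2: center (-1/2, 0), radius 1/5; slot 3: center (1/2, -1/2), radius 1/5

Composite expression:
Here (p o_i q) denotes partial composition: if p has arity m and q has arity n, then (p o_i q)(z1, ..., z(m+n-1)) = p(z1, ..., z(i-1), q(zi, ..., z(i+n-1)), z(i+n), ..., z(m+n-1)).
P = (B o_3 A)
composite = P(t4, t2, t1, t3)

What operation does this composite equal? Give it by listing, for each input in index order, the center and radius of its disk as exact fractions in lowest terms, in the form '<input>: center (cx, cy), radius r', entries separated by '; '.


t1: center (11/20, -2/5), radius 1/45; t2: center (-1/2, 0), radius 1/5; t3: center (1/2, -11/20), radius 1/60; t4: center (1/2, 0), radius 1/7

Only the slot chain above each t matters under B; compose those maps.
input t4: composing its 1 substitution step yields center (1/2, 0), radius 1/7
input t2: composing its 1 substitution step yields center (-1/2, 0), radius 1/5
input t1: composing its 2 substitution steps yields center (11/20, -2/5), radius 1/45
input t3: composing its 2 substitution steps yields center (1/2, -11/20), radius 1/60


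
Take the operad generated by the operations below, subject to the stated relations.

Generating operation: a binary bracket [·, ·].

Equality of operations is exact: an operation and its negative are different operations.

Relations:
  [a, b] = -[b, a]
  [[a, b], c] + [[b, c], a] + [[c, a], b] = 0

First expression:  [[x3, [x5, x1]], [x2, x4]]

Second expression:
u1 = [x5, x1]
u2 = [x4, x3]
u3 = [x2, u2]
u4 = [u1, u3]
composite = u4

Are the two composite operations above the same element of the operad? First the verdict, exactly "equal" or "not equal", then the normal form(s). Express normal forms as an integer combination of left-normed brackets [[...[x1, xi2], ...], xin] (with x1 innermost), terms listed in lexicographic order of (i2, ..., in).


Normal form of the first expression: [[[[x1, x5], x3], x2], x4] - [[[[x1, x5], x3], x4], x2]
Normal form of the second expression: [[[[x1, x5], x2], x3], x4] - [[[[x1, x5], x2], x4], x3] - [[[[x1, x5], x3], x4], x2] + [[[[x1, x5], x4], x3], x2]
Distinct normal forms: not equal.

not equal — first [[[[x1, x5], x3], x2], x4] - [[[[x1, x5], x3], x4], x2], second [[[[x1, x5], x2], x3], x4] - [[[[x1, x5], x2], x4], x3] - [[[[x1, x5], x3], x4], x2] + [[[[x1, x5], x4], x3], x2]


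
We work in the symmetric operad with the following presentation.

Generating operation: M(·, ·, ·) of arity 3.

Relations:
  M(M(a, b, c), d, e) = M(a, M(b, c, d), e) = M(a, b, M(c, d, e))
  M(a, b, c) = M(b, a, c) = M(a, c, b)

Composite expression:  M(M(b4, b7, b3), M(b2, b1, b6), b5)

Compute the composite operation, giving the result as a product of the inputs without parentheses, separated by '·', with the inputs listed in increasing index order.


b1 · b2 · b3 · b4 · b5 · b6 · b7


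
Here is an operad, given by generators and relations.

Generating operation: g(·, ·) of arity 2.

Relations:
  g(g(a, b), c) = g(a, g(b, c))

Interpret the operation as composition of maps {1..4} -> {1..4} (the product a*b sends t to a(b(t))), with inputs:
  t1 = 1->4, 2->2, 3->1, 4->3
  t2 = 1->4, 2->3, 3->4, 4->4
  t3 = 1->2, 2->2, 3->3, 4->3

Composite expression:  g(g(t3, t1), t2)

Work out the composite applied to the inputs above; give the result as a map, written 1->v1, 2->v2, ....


1->3, 2->2, 3->3, 4->3

g(t3, t1) = 1->3, 2->2, 3->2, 4->3
g(g(t3, t1), t2) = 1->3, 2->2, 3->3, 4->3


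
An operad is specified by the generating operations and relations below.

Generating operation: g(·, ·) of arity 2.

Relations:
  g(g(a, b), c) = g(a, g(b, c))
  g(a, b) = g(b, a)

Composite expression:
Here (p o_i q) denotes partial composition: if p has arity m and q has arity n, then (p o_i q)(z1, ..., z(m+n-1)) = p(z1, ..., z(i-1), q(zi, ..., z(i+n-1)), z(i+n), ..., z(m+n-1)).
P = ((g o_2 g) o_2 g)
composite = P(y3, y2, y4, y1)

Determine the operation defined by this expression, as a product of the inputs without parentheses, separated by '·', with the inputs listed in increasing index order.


Reordering under g is free, so list the y-inputs canonically.
g(y2, y4) reduces to y2 · y4
g(g(y2, y4), y1) reduces to y2 · y4 · y1
g(y3, g(g(y2, y4), y1)) reduces to y3 · y2 · y4 · y1
commutativity sorts the factors: y1 · y2 · y3 · y4

y1 · y2 · y3 · y4


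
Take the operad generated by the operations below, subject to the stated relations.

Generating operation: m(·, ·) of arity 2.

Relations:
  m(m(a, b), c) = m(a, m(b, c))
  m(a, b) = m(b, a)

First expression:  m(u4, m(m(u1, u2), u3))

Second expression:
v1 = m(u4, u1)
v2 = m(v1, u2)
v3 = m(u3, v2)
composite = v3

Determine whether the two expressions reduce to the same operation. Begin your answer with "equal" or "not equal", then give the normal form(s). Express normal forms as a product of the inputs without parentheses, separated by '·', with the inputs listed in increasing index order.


Reducing the first expression gives u1 · u2 · u3 · u4
Reducing the second expression gives u1 · u2 · u3 · u4
One common form — equal.

equal — both sides give u1 · u2 · u3 · u4


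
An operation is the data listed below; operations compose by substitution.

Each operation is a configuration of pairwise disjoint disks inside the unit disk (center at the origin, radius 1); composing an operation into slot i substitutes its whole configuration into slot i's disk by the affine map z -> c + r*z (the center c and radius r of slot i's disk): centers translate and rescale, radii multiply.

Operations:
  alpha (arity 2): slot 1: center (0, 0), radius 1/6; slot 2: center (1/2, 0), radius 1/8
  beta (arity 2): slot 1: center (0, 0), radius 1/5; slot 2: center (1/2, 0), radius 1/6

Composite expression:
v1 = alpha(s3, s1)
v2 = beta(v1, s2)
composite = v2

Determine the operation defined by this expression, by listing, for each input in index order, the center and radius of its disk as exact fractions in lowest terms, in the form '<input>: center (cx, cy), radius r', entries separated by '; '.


Affine substitution under beta: radii multiply and s-centers shift.
input s3: composing its 2 substitution steps yields center (0, 0), radius 1/30
input s1: composing its 2 substitution steps yields center (1/10, 0), radius 1/40
input s2: composing its 1 substitution step yields center (1/2, 0), radius 1/6

s1: center (1/10, 0), radius 1/40; s2: center (1/2, 0), radius 1/6; s3: center (0, 0), radius 1/30


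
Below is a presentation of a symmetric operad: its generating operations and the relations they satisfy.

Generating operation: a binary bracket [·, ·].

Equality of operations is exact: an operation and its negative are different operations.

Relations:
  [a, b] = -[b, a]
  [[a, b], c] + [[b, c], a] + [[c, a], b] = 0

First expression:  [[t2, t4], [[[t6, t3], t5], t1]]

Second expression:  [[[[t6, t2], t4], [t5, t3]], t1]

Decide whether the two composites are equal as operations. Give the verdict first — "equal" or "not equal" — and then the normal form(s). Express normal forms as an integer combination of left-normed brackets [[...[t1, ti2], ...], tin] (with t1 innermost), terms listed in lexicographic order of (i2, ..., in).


not equal: they reduce to -[[[[[t1, t3], t6], t5], t2], t4] + [[[[[t1, t3], t6], t5], t4], t2] + [[[[[t1, t5], t3], t6], t2], t4] - [[[[[t1, t5], t3], t6], t4], t2] - [[[[[t1, t5], t6], t3], t2], t4] + [[[[[t1, t5], t6], t3], t4], t2] + [[[[[t1, t6], t3], t5], t2], t4] - [[[[[t1, t6], t3], t5], t4], t2] and -[[[[[t1, t2], t6], t4], t3], t5] + [[[[[t1, t2], t6], t4], t5], t3] + [[[[[t1, t3], t5], t2], t6], t4] - [[[[[t1, t3], t5], t4], t2], t6] + [[[[[t1, t3], t5], t4], t6], t2] - [[[[[t1, t3], t5], t6], t2], t4] + [[[[[t1, t4], t2], t6], t3], t5] - [[[[[t1, t4], t2], t6], t5], t3] - [[[[[t1, t4], t6], t2], t3], t5] + [[[[[t1, t4], t6], t2], t5], t3] - [[[[[t1, t5], t3], t2], t6], t4] + [[[[[t1, t5], t3], t4], t2], t6] - [[[[[t1, t5], t3], t4], t6], t2] + [[[[[t1, t5], t3], t6], t2], t4] + [[[[[t1, t6], t2], t4], t3], t5] - [[[[[t1, t6], t2], t4], t5], t3]

In normal form, the first expression is -[[[[[t1, t3], t6], t5], t2], t4] + [[[[[t1, t3], t6], t5], t4], t2] + [[[[[t1, t5], t3], t6], t2], t4] - [[[[[t1, t5], t3], t6], t4], t2] - [[[[[t1, t5], t6], t3], t2], t4] + [[[[[t1, t5], t6], t3], t4], t2] + [[[[[t1, t6], t3], t5], t2], t4] - [[[[[t1, t6], t3], t5], t4], t2]
In normal form, the second expression is -[[[[[t1, t2], t6], t4], t3], t5] + [[[[[t1, t2], t6], t4], t5], t3] + [[[[[t1, t3], t5], t2], t6], t4] - [[[[[t1, t3], t5], t4], t2], t6] + [[[[[t1, t3], t5], t4], t6], t2] - [[[[[t1, t3], t5], t6], t2], t4] + [[[[[t1, t4], t2], t6], t3], t5] - [[[[[t1, t4], t2], t6], t5], t3] - [[[[[t1, t4], t6], t2], t3], t5] + [[[[[t1, t4], t6], t2], t5], t3] - [[[[[t1, t5], t3], t2], t6], t4] + [[[[[t1, t5], t3], t4], t2], t6] - [[[[[t1, t5], t3], t4], t6], t2] + [[[[[t1, t5], t3], t6], t2], t4] + [[[[[t1, t6], t2], t4], t3], t5] - [[[[[t1, t6], t2], t4], t5], t3]
The normal forms differ: not equal.


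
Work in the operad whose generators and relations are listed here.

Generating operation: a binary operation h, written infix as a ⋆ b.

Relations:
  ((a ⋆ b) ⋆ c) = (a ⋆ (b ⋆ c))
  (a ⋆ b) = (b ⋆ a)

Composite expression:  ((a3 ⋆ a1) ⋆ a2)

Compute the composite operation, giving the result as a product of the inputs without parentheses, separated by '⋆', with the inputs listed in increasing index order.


a1 ⋆ a2 ⋆ a3

Reordering under h is free, so list the a-inputs canonically.
(a3 ⋆ a1) collapses to a3 ⋆ a1
((a3 ⋆ a1) ⋆ a2) collapses to a3 ⋆ a1 ⋆ a2
putting the inputs in ascending order: a1 ⋆ a2 ⋆ a3


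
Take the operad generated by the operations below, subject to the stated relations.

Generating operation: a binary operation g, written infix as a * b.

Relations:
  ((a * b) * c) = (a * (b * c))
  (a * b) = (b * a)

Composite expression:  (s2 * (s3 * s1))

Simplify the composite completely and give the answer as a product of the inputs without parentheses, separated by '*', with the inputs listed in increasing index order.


Reordering under g is free, so list the s-inputs canonically.
(s3 * s1) linearizes to s3 * s1
(s2 * (s3 * s1)) linearizes to s2 * s3 * s1
putting the inputs in ascending order: s1 * s2 * s3

s1 * s2 * s3


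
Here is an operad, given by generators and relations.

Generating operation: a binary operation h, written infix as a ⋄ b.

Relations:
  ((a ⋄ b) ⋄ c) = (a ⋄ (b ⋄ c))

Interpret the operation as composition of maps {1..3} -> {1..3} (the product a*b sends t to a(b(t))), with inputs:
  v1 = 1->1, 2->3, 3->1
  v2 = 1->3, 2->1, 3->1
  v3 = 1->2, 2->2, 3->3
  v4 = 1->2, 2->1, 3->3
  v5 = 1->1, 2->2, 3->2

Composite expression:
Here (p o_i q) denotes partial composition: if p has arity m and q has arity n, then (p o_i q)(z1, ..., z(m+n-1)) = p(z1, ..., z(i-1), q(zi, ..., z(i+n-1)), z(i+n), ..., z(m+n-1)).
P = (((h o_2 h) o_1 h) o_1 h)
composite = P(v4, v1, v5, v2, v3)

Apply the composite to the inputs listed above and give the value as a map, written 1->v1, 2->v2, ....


(v4 ⋄ v1) = 1->2, 2->3, 3->2
((v4 ⋄ v1) ⋄ v5) = 1->2, 2->3, 3->3
(v2 ⋄ v3) = 1->1, 2->1, 3->1
(((v4 ⋄ v1) ⋄ v5) ⋄ (v2 ⋄ v3)) = 1->2, 2->2, 3->2

1->2, 2->2, 3->2


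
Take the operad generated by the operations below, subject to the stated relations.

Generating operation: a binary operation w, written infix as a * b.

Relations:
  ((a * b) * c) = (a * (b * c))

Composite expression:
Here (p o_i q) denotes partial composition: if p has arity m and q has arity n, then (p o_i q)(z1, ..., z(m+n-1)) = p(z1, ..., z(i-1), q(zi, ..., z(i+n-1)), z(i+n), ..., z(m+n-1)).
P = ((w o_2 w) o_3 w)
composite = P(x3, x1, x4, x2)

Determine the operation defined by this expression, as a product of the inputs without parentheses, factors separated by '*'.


Under associativity of w, the answer is the x's in reading order.
(x4 * x2) collapses to x4 * x2
(x1 * (x4 * x2)) collapses to x1 * x4 * x2
(x3 * (x1 * (x4 * x2))) collapses to x3 * x1 * x4 * x2

x3 * x1 * x4 * x2


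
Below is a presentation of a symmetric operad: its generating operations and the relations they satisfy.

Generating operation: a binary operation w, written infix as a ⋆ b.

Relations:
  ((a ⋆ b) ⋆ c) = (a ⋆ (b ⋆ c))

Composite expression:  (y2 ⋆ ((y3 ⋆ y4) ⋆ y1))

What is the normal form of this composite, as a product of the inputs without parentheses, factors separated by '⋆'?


y2 ⋆ y3 ⋆ y4 ⋆ y1

Key point: w is associative — brackets drop, the y-order remains.
(y3 ⋆ y4) collapses to y3 ⋆ y4
((y3 ⋆ y4) ⋆ y1) collapses to y3 ⋆ y4 ⋆ y1
(y2 ⋆ ((y3 ⋆ y4) ⋆ y1)) collapses to y2 ⋆ y3 ⋆ y4 ⋆ y1


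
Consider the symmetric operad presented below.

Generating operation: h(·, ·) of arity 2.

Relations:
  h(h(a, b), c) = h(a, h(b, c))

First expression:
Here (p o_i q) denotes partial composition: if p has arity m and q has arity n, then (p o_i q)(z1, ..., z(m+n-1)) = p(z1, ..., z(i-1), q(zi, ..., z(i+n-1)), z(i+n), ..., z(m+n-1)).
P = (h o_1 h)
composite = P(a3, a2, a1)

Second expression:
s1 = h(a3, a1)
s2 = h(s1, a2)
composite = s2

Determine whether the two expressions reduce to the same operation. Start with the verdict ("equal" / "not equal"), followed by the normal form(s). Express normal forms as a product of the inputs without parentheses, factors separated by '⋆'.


not equal; the first gives a3 ⋆ a2 ⋆ a1 and the second a3 ⋆ a1 ⋆ a2

Reducing the first expression gives a3 ⋆ a2 ⋆ a1
Reducing the second expression gives a3 ⋆ a1 ⋆ a2
The forms do not match — not equal.


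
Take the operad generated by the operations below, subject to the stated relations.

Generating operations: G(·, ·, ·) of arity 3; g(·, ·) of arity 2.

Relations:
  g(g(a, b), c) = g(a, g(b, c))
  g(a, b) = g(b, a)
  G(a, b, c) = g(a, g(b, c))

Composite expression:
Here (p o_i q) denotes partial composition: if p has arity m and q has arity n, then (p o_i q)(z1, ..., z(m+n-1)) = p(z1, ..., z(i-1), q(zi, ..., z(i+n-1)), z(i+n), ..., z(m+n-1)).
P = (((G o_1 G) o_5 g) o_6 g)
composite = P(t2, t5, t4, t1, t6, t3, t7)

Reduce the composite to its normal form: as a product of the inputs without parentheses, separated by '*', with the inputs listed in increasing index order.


t1 * t2 * t3 * t4 * t5 * t6 * t7

Reordering under G is free, so list the t-inputs canonically.
G(t2, t5, t4) linearizes to t2 * t5 * t4
g(t3, t7) linearizes to t3 * t7
g(t6, g(t3, t7)) linearizes to t6 * t3 * t7
G(G(t2, t5, t4), t1, g(t6, g(t3, t7))) linearizes to t2 * t5 * t4 * t1 * t6 * t3 * t7
rearranged into index order: t1 * t2 * t3 * t4 * t5 * t6 * t7


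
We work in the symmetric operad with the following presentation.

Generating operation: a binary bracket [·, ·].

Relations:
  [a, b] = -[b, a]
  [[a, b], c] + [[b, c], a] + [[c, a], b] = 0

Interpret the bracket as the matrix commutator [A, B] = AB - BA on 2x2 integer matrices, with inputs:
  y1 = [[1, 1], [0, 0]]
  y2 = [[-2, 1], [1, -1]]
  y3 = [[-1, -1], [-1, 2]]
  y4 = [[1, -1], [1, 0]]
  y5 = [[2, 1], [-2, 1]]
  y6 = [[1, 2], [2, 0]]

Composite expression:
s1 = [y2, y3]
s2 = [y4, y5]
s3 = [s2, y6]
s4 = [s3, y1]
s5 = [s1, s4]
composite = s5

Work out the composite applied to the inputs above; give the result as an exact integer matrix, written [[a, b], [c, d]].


[[-28, -8], [-8, 28]]

[y2, y3] = [[0, 4], [-4, 0]]
[y4, y5] = [[1, 2], [3, -1]]
[[y4, y5], y6] = [[-2, 2], [-1, 2]]
[[[y4, y5], y6], y1] = [[1, -6], [-1, -1]]
[[y2, y3], [[[y4, y5], y6], y1]] = [[-28, -8], [-8, 28]]


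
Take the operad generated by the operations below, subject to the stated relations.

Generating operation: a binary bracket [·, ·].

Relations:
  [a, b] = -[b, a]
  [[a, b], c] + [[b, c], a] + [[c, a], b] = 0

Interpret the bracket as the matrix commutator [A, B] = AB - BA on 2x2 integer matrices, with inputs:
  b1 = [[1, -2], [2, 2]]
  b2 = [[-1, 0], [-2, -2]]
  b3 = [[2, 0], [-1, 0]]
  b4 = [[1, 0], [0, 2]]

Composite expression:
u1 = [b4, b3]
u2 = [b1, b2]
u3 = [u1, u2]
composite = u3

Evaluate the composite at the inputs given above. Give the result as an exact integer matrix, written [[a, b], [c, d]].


[[2, 0], [-8, -2]]

[b4, b3] = [[0, 0], [-1, 0]]
[b1, b2] = [[4, 2], [0, -4]]
[[b4, b3], [b1, b2]] = [[2, 0], [-8, -2]]


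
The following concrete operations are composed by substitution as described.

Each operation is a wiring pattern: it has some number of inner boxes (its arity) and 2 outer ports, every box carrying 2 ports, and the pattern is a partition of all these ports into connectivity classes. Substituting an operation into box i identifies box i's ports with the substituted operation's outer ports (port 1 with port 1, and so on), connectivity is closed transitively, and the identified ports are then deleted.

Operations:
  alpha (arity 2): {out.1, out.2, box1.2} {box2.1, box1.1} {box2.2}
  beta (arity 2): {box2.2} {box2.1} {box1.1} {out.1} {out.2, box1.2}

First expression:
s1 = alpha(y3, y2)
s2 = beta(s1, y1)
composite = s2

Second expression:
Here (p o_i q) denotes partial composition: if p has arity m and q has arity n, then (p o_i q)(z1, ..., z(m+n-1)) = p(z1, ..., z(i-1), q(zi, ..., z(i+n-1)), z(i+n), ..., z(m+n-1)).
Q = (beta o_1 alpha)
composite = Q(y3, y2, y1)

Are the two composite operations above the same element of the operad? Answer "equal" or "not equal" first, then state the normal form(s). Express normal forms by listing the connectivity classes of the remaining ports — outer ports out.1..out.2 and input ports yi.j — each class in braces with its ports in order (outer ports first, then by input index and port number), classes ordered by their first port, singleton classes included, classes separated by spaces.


equal; both compose to {out.1} {out.2, y3.2} {y1.1} {y1.2} {y2.1, y3.1} {y2.2}

In normal form, the first expression is {out.1} {out.2, y3.2} {y1.1} {y1.2} {y2.1, y3.1} {y2.2}
In normal form, the second expression is {out.1} {out.2, y3.2} {y1.1} {y1.2} {y2.1, y3.1} {y2.2}
The forms coincide; equal.


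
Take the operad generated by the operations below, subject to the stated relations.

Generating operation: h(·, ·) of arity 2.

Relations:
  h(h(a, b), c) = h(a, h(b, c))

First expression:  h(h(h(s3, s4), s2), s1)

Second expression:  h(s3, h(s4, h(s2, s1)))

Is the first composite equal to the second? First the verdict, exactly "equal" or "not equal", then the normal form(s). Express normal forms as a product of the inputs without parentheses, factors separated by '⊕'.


equal; the common form is s3 ⊕ s4 ⊕ s2 ⊕ s1

The first composite normalizes to s3 ⊕ s4 ⊕ s2 ⊕ s1
The second composite normalizes to s3 ⊕ s4 ⊕ s2 ⊕ s1
One common form — equal.


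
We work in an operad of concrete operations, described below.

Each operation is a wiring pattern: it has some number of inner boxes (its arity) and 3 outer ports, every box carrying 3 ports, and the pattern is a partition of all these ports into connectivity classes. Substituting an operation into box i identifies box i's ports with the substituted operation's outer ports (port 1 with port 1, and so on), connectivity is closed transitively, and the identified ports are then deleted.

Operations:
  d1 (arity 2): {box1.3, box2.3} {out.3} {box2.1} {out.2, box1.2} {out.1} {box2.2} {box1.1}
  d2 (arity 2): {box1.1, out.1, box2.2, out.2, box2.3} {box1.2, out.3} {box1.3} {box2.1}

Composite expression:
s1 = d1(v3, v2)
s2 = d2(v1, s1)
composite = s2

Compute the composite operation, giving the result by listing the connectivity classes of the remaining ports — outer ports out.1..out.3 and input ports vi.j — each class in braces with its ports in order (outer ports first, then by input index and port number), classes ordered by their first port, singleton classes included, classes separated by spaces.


{out.1, out.2, v1.1, v3.2} {out.3, v1.2} {v1.3} {v2.1} {v2.2} {v2.3, v3.3} {v3.1}

Treat the ports identified at d2 as solder joints: merge, then drop.
stage d1: inputs (v3, v2), connectivity {out.1} {out.2, v3.2} {out.3} {v2.1} {v2.2} {v2.3, v3.3} {v3.1}, out.j its boundary
stage d2: inputs (v1, v3, v2), connectivity {out.1, out.2, v1.1, v3.2} {out.3, v1.2} {v1.3} {v2.1} {v2.2} {v2.3, v3.3} {v3.1}, out.j its boundary


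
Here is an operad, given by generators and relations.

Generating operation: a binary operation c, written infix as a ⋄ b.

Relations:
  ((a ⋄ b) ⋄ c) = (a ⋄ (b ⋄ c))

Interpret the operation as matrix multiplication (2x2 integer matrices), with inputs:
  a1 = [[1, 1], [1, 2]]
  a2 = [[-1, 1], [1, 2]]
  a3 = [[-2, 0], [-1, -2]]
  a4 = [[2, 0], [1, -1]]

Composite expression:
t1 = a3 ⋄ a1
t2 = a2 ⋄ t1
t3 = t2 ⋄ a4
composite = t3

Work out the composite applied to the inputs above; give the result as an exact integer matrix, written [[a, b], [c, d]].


[[-5, 3], [-28, 12]]

(a3 ⋄ a1) = [[-2, -2], [-3, -5]]
(a2 ⋄ (a3 ⋄ a1)) = [[-1, -3], [-8, -12]]
((a2 ⋄ (a3 ⋄ a1)) ⋄ a4) = [[-5, 3], [-28, 12]]


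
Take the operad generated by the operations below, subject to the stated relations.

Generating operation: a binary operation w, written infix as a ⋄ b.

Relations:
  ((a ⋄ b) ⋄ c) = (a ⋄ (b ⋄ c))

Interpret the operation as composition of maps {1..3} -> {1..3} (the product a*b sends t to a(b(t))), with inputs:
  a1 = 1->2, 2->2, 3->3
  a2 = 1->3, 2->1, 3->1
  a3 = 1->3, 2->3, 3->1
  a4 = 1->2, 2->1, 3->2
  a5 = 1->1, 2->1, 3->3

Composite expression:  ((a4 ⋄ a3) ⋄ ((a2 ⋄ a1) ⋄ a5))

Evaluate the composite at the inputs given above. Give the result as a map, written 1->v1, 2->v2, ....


1->2, 2->2, 3->2

(a4 ⋄ a3) = 1->2, 2->2, 3->2
(a2 ⋄ a1) = 1->1, 2->1, 3->1
((a2 ⋄ a1) ⋄ a5) = 1->1, 2->1, 3->1
((a4 ⋄ a3) ⋄ ((a2 ⋄ a1) ⋄ a5)) = 1->2, 2->2, 3->2


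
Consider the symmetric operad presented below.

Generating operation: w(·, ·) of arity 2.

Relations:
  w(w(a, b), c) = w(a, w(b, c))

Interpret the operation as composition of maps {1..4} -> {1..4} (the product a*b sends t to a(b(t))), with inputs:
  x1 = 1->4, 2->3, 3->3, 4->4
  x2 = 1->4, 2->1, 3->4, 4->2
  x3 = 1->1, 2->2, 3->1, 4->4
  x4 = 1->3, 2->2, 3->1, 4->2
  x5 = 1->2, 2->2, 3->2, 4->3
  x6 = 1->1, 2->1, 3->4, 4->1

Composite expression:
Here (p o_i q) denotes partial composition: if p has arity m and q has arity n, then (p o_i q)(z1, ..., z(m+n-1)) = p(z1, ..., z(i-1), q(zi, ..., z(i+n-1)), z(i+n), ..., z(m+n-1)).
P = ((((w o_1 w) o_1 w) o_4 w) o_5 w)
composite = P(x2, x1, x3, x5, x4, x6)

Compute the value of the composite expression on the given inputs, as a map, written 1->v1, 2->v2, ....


1->4, 2->4, 3->4, 4->4


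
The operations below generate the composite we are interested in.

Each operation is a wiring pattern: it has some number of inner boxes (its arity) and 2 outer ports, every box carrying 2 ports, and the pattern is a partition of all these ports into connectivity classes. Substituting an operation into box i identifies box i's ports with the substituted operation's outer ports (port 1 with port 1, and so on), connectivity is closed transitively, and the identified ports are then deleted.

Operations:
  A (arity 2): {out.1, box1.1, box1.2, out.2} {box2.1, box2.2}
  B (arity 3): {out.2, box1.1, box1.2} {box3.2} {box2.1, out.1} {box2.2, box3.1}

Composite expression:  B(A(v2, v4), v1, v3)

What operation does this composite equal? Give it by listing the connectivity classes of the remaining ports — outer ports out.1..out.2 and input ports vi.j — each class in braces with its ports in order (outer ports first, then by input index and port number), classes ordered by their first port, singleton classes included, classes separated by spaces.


{out.1, v1.1} {out.2, v2.1, v2.2} {v1.2, v3.1} {v3.2} {v4.1, v4.2}

Connectivity passes through glued B-boundaries; trace each wire chain.
composing A on (v2, v4), with out.j its own outer ports: {out.1, out.2, v2.1, v2.2} {v4.1, v4.2}
composing B on (v2, v4, v1, v3), with out.j its own outer ports: {out.1, v1.1} {out.2, v2.1, v2.2} {v1.2, v3.1} {v3.2} {v4.1, v4.2}


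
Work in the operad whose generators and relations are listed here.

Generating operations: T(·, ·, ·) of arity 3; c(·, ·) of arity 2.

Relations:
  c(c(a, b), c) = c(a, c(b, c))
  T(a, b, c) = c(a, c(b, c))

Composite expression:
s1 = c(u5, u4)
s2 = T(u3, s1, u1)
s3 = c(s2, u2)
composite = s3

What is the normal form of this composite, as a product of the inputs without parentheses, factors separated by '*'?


u3 * u5 * u4 * u1 * u2


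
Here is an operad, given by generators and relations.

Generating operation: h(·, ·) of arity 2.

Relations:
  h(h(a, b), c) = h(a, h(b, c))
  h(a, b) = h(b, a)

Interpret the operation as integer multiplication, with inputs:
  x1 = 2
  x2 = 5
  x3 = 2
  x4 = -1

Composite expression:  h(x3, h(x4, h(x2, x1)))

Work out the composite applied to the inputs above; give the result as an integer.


-20

h(x2, x1) = 10
h(x4, h(x2, x1)) = -10
h(x3, h(x4, h(x2, x1))) = -20


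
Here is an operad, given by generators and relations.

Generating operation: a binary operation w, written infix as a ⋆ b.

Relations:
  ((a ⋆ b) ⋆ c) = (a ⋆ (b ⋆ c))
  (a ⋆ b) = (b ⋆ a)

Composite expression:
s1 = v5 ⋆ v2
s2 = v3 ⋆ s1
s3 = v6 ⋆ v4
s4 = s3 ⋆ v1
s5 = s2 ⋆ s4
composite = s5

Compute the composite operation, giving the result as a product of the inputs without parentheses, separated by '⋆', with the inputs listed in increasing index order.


Key point: w commutes, so take the v-inputs in any fixed order.
(v5 ⋆ v2) flattens to v5 ⋆ v2
(v3 ⋆ (v5 ⋆ v2)) flattens to v3 ⋆ v5 ⋆ v2
(v6 ⋆ v4) flattens to v6 ⋆ v4
((v6 ⋆ v4) ⋆ v1) flattens to v6 ⋆ v4 ⋆ v1
((v3 ⋆ (v5 ⋆ v2)) ⋆ ((v6 ⋆ v4) ⋆ v1)) flattens to v3 ⋆ v5 ⋆ v2 ⋆ v6 ⋆ v4 ⋆ v1
reordering the factors by index: v1 ⋆ v2 ⋆ v3 ⋆ v4 ⋆ v5 ⋆ v6

v1 ⋆ v2 ⋆ v3 ⋆ v4 ⋆ v5 ⋆ v6


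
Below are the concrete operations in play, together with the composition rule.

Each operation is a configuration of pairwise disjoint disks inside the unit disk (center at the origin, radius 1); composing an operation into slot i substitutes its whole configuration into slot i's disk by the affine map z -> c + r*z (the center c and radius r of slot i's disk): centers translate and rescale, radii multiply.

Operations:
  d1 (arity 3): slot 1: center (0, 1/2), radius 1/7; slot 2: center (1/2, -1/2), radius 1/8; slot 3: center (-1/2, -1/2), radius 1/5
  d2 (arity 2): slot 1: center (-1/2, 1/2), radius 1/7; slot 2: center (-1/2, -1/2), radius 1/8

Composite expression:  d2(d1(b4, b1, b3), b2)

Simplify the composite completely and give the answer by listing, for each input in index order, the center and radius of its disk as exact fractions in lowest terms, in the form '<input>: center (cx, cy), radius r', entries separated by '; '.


Below d2, radii multiply path by path; the b-disk centers shift.
tracing b4 down its 2-map path: center (-1/2, 4/7), radius 1/49
tracing b1 down its 2-map path: center (-3/7, 3/7), radius 1/56
tracing b3 down its 2-map path: center (-4/7, 3/7), radius 1/35
tracing b2 down its 1-map path: center (-1/2, -1/2), radius 1/8

b1: center (-3/7, 3/7), radius 1/56; b2: center (-1/2, -1/2), radius 1/8; b3: center (-4/7, 3/7), radius 1/35; b4: center (-1/2, 4/7), radius 1/49


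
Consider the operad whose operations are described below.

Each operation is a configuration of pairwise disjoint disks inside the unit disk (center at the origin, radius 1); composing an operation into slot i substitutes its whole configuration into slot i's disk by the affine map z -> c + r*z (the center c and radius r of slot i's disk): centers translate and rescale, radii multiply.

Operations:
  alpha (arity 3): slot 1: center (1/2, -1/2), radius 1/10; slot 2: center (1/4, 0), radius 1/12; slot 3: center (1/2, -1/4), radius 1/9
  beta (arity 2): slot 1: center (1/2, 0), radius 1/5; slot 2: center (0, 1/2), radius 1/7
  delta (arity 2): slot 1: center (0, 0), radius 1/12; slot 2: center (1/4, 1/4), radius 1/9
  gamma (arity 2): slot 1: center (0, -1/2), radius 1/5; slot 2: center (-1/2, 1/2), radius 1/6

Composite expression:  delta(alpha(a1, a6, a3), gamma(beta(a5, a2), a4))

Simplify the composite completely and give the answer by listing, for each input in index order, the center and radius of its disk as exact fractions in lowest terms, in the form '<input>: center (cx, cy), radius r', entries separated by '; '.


a1: center (1/24, -1/24), radius 1/120; a2: center (1/4, 37/180), radius 1/315; a3: center (1/24, -1/48), radius 1/108; a4: center (7/36, 11/36), radius 1/54; a5: center (47/180, 7/36), radius 1/225; a6: center (1/48, 0), radius 1/144

Below delta, radii multiply path by path; the a-disk centers shift.
tracing a1 down its 2-map path: center (1/24, -1/24), radius 1/120
tracing a6 down its 2-map path: center (1/48, 0), radius 1/144
tracing a3 down its 2-map path: center (1/24, -1/48), radius 1/108
tracing a5 down its 3-map path: center (47/180, 7/36), radius 1/225
tracing a2 down its 3-map path: center (1/4, 37/180), radius 1/315
tracing a4 down its 2-map path: center (7/36, 11/36), radius 1/54


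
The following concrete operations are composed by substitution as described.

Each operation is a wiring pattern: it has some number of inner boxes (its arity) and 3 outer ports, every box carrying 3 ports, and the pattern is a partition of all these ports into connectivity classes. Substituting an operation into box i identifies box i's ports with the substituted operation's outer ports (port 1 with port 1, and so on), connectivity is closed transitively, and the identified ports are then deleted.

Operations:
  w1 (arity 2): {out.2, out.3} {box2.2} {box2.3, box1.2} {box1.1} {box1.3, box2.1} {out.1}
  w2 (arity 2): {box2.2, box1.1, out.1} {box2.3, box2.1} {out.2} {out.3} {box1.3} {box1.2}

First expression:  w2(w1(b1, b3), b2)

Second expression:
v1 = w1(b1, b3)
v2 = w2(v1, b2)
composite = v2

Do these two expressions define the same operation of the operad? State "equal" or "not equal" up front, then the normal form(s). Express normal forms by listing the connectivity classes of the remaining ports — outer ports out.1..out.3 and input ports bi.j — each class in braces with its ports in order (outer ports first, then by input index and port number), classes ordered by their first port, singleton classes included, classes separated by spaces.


equal; both compose to {out.1, b2.2} {out.2} {out.3} {b1.1} {b1.2, b3.3} {b1.3, b3.1} {b2.1, b2.3} {b3.2}

The first expression reduces to {out.1, b2.2} {out.2} {out.3} {b1.1} {b1.2, b3.3} {b1.3, b3.1} {b2.1, b2.3} {b3.2}
The second expression reduces to {out.1, b2.2} {out.2} {out.3} {b1.1} {b1.2, b3.3} {b1.3, b3.1} {b2.1, b2.3} {b3.2}
The forms coincide; equal.
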